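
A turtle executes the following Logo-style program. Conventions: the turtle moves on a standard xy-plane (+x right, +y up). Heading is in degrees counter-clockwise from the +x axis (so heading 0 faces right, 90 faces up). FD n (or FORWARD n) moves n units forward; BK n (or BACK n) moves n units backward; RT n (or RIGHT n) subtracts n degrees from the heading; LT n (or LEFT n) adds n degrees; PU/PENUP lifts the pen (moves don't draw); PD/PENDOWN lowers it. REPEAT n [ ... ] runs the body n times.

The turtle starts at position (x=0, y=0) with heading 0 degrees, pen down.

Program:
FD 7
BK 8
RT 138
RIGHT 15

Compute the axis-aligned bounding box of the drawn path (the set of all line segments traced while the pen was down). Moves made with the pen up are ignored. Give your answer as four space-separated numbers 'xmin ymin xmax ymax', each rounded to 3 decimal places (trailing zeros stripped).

Answer: -1 0 7 0

Derivation:
Executing turtle program step by step:
Start: pos=(0,0), heading=0, pen down
FD 7: (0,0) -> (7,0) [heading=0, draw]
BK 8: (7,0) -> (-1,0) [heading=0, draw]
RT 138: heading 0 -> 222
RT 15: heading 222 -> 207
Final: pos=(-1,0), heading=207, 2 segment(s) drawn

Segment endpoints: x in {-1, 0, 7}, y in {0}
xmin=-1, ymin=0, xmax=7, ymax=0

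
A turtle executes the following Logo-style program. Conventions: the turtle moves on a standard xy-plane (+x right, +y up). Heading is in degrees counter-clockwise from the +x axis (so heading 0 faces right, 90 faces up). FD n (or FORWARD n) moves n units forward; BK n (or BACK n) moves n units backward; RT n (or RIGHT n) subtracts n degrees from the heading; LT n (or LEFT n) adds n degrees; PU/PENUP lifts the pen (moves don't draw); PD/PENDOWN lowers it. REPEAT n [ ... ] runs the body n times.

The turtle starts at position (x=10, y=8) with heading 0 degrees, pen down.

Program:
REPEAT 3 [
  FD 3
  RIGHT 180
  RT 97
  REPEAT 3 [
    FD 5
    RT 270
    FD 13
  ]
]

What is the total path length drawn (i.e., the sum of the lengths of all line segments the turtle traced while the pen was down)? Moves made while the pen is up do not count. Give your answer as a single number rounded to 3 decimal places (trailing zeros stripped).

Answer: 171

Derivation:
Executing turtle program step by step:
Start: pos=(10,8), heading=0, pen down
REPEAT 3 [
  -- iteration 1/3 --
  FD 3: (10,8) -> (13,8) [heading=0, draw]
  RT 180: heading 0 -> 180
  RT 97: heading 180 -> 83
  REPEAT 3 [
    -- iteration 1/3 --
    FD 5: (13,8) -> (13.609,12.963) [heading=83, draw]
    RT 270: heading 83 -> 173
    FD 13: (13.609,12.963) -> (0.706,14.547) [heading=173, draw]
    -- iteration 2/3 --
    FD 5: (0.706,14.547) -> (-4.256,15.156) [heading=173, draw]
    RT 270: heading 173 -> 263
    FD 13: (-4.256,15.156) -> (-5.841,2.253) [heading=263, draw]
    -- iteration 3/3 --
    FD 5: (-5.841,2.253) -> (-6.45,-2.709) [heading=263, draw]
    RT 270: heading 263 -> 353
    FD 13: (-6.45,-2.709) -> (6.453,-4.294) [heading=353, draw]
  ]
  -- iteration 2/3 --
  FD 3: (6.453,-4.294) -> (9.431,-4.659) [heading=353, draw]
  RT 180: heading 353 -> 173
  RT 97: heading 173 -> 76
  REPEAT 3 [
    -- iteration 1/3 --
    FD 5: (9.431,-4.659) -> (10.64,0.192) [heading=76, draw]
    RT 270: heading 76 -> 166
    FD 13: (10.64,0.192) -> (-1.974,3.337) [heading=166, draw]
    -- iteration 2/3 --
    FD 5: (-1.974,3.337) -> (-6.825,4.547) [heading=166, draw]
    RT 270: heading 166 -> 256
    FD 13: (-6.825,4.547) -> (-9.97,-8.067) [heading=256, draw]
    -- iteration 3/3 --
    FD 5: (-9.97,-8.067) -> (-11.18,-12.919) [heading=256, draw]
    RT 270: heading 256 -> 346
    FD 13: (-11.18,-12.919) -> (1.434,-16.064) [heading=346, draw]
  ]
  -- iteration 3/3 --
  FD 3: (1.434,-16.064) -> (4.345,-16.789) [heading=346, draw]
  RT 180: heading 346 -> 166
  RT 97: heading 166 -> 69
  REPEAT 3 [
    -- iteration 1/3 --
    FD 5: (4.345,-16.789) -> (6.137,-12.121) [heading=69, draw]
    RT 270: heading 69 -> 159
    FD 13: (6.137,-12.121) -> (-6,-7.463) [heading=159, draw]
    -- iteration 2/3 --
    FD 5: (-6,-7.463) -> (-10.668,-5.671) [heading=159, draw]
    RT 270: heading 159 -> 249
    FD 13: (-10.668,-5.671) -> (-15.326,-17.807) [heading=249, draw]
    -- iteration 3/3 --
    FD 5: (-15.326,-17.807) -> (-17.118,-22.475) [heading=249, draw]
    RT 270: heading 249 -> 339
    FD 13: (-17.118,-22.475) -> (-4.982,-27.134) [heading=339, draw]
  ]
]
Final: pos=(-4.982,-27.134), heading=339, 21 segment(s) drawn

Segment lengths:
  seg 1: (10,8) -> (13,8), length = 3
  seg 2: (13,8) -> (13.609,12.963), length = 5
  seg 3: (13.609,12.963) -> (0.706,14.547), length = 13
  seg 4: (0.706,14.547) -> (-4.256,15.156), length = 5
  seg 5: (-4.256,15.156) -> (-5.841,2.253), length = 13
  seg 6: (-5.841,2.253) -> (-6.45,-2.709), length = 5
  seg 7: (-6.45,-2.709) -> (6.453,-4.294), length = 13
  seg 8: (6.453,-4.294) -> (9.431,-4.659), length = 3
  seg 9: (9.431,-4.659) -> (10.64,0.192), length = 5
  seg 10: (10.64,0.192) -> (-1.974,3.337), length = 13
  seg 11: (-1.974,3.337) -> (-6.825,4.547), length = 5
  seg 12: (-6.825,4.547) -> (-9.97,-8.067), length = 13
  seg 13: (-9.97,-8.067) -> (-11.18,-12.919), length = 5
  seg 14: (-11.18,-12.919) -> (1.434,-16.064), length = 13
  seg 15: (1.434,-16.064) -> (4.345,-16.789), length = 3
  seg 16: (4.345,-16.789) -> (6.137,-12.121), length = 5
  seg 17: (6.137,-12.121) -> (-6,-7.463), length = 13
  seg 18: (-6,-7.463) -> (-10.668,-5.671), length = 5
  seg 19: (-10.668,-5.671) -> (-15.326,-17.807), length = 13
  seg 20: (-15.326,-17.807) -> (-17.118,-22.475), length = 5
  seg 21: (-17.118,-22.475) -> (-4.982,-27.134), length = 13
Total = 171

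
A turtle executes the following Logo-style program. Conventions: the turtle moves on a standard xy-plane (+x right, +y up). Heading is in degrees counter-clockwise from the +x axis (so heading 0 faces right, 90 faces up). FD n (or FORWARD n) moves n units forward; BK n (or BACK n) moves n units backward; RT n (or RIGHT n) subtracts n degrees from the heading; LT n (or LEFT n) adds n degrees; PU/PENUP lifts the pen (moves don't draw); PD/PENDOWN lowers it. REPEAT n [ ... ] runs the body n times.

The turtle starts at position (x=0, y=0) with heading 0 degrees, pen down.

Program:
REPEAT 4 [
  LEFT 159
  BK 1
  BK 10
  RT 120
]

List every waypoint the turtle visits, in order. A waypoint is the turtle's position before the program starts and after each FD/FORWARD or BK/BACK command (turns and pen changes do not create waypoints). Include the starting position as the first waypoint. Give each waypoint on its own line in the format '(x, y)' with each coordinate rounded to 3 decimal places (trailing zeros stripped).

Executing turtle program step by step:
Start: pos=(0,0), heading=0, pen down
REPEAT 4 [
  -- iteration 1/4 --
  LT 159: heading 0 -> 159
  BK 1: (0,0) -> (0.934,-0.358) [heading=159, draw]
  BK 10: (0.934,-0.358) -> (10.269,-3.942) [heading=159, draw]
  RT 120: heading 159 -> 39
  -- iteration 2/4 --
  LT 159: heading 39 -> 198
  BK 1: (10.269,-3.942) -> (11.22,-3.633) [heading=198, draw]
  BK 10: (11.22,-3.633) -> (20.731,-0.543) [heading=198, draw]
  RT 120: heading 198 -> 78
  -- iteration 3/4 --
  LT 159: heading 78 -> 237
  BK 1: (20.731,-0.543) -> (21.276,0.296) [heading=237, draw]
  BK 10: (21.276,0.296) -> (26.722,8.683) [heading=237, draw]
  RT 120: heading 237 -> 117
  -- iteration 4/4 --
  LT 159: heading 117 -> 276
  BK 1: (26.722,8.683) -> (26.618,9.677) [heading=276, draw]
  BK 10: (26.618,9.677) -> (25.572,19.622) [heading=276, draw]
  RT 120: heading 276 -> 156
]
Final: pos=(25.572,19.622), heading=156, 8 segment(s) drawn
Waypoints (9 total):
(0, 0)
(0.934, -0.358)
(10.269, -3.942)
(11.22, -3.633)
(20.731, -0.543)
(21.276, 0.296)
(26.722, 8.683)
(26.618, 9.677)
(25.572, 19.622)

Answer: (0, 0)
(0.934, -0.358)
(10.269, -3.942)
(11.22, -3.633)
(20.731, -0.543)
(21.276, 0.296)
(26.722, 8.683)
(26.618, 9.677)
(25.572, 19.622)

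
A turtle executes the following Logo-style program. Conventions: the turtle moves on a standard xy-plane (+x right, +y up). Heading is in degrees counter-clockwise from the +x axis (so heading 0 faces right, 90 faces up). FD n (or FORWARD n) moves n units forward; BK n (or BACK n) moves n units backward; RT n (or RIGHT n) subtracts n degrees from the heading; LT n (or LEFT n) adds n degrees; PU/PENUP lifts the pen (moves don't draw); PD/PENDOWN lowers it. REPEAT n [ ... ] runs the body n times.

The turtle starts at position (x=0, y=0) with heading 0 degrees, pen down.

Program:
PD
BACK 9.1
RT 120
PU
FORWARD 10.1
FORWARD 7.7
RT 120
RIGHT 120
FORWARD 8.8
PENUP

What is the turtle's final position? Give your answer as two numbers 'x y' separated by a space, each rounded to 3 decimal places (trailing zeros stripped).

Answer: -9.2 -15.415

Derivation:
Executing turtle program step by step:
Start: pos=(0,0), heading=0, pen down
PD: pen down
BK 9.1: (0,0) -> (-9.1,0) [heading=0, draw]
RT 120: heading 0 -> 240
PU: pen up
FD 10.1: (-9.1,0) -> (-14.15,-8.747) [heading=240, move]
FD 7.7: (-14.15,-8.747) -> (-18,-15.415) [heading=240, move]
RT 120: heading 240 -> 120
RT 120: heading 120 -> 0
FD 8.8: (-18,-15.415) -> (-9.2,-15.415) [heading=0, move]
PU: pen up
Final: pos=(-9.2,-15.415), heading=0, 1 segment(s) drawn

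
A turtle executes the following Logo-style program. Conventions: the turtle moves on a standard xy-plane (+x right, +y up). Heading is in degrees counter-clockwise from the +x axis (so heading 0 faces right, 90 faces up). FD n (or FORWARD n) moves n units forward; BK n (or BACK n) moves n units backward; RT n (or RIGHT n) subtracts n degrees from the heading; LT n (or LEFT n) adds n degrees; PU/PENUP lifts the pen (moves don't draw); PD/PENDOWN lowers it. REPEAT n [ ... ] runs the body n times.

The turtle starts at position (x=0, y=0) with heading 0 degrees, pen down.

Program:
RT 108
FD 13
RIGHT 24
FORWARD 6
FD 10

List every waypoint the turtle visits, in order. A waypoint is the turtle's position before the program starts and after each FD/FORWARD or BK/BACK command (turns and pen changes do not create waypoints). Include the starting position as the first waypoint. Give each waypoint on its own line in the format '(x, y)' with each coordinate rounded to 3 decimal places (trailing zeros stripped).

Answer: (0, 0)
(-4.017, -12.364)
(-8.032, -16.823)
(-14.723, -24.254)

Derivation:
Executing turtle program step by step:
Start: pos=(0,0), heading=0, pen down
RT 108: heading 0 -> 252
FD 13: (0,0) -> (-4.017,-12.364) [heading=252, draw]
RT 24: heading 252 -> 228
FD 6: (-4.017,-12.364) -> (-8.032,-16.823) [heading=228, draw]
FD 10: (-8.032,-16.823) -> (-14.723,-24.254) [heading=228, draw]
Final: pos=(-14.723,-24.254), heading=228, 3 segment(s) drawn
Waypoints (4 total):
(0, 0)
(-4.017, -12.364)
(-8.032, -16.823)
(-14.723, -24.254)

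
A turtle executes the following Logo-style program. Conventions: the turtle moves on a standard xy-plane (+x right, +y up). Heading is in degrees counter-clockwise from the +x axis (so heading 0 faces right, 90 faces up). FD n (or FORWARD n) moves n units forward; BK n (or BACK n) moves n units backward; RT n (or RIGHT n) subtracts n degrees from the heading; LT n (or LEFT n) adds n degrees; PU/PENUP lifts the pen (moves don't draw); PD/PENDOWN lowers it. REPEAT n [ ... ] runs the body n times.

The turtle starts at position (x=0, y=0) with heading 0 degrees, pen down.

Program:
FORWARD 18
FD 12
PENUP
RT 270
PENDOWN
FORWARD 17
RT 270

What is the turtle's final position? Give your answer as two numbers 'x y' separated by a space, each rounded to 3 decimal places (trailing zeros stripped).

Answer: 30 17

Derivation:
Executing turtle program step by step:
Start: pos=(0,0), heading=0, pen down
FD 18: (0,0) -> (18,0) [heading=0, draw]
FD 12: (18,0) -> (30,0) [heading=0, draw]
PU: pen up
RT 270: heading 0 -> 90
PD: pen down
FD 17: (30,0) -> (30,17) [heading=90, draw]
RT 270: heading 90 -> 180
Final: pos=(30,17), heading=180, 3 segment(s) drawn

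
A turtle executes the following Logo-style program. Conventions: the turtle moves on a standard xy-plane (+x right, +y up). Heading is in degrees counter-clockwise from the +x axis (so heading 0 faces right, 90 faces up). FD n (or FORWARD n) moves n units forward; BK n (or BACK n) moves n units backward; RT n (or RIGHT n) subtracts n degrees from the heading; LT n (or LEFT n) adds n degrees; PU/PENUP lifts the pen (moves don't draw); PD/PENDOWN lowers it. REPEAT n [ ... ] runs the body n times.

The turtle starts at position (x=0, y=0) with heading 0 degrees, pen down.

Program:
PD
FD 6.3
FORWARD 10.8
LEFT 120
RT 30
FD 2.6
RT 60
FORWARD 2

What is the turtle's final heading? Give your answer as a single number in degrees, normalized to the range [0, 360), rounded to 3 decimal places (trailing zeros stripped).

Answer: 30

Derivation:
Executing turtle program step by step:
Start: pos=(0,0), heading=0, pen down
PD: pen down
FD 6.3: (0,0) -> (6.3,0) [heading=0, draw]
FD 10.8: (6.3,0) -> (17.1,0) [heading=0, draw]
LT 120: heading 0 -> 120
RT 30: heading 120 -> 90
FD 2.6: (17.1,0) -> (17.1,2.6) [heading=90, draw]
RT 60: heading 90 -> 30
FD 2: (17.1,2.6) -> (18.832,3.6) [heading=30, draw]
Final: pos=(18.832,3.6), heading=30, 4 segment(s) drawn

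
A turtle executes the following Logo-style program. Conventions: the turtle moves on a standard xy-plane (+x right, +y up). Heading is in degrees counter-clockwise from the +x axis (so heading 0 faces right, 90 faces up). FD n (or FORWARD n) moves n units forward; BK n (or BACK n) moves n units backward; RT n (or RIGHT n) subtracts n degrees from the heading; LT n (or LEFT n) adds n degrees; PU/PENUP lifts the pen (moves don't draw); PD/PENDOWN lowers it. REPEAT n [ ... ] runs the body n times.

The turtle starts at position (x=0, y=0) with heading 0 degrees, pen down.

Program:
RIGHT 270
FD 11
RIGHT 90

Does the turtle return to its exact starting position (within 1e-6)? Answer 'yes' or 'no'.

Executing turtle program step by step:
Start: pos=(0,0), heading=0, pen down
RT 270: heading 0 -> 90
FD 11: (0,0) -> (0,11) [heading=90, draw]
RT 90: heading 90 -> 0
Final: pos=(0,11), heading=0, 1 segment(s) drawn

Start position: (0, 0)
Final position: (0, 11)
Distance = 11; >= 1e-6 -> NOT closed

Answer: no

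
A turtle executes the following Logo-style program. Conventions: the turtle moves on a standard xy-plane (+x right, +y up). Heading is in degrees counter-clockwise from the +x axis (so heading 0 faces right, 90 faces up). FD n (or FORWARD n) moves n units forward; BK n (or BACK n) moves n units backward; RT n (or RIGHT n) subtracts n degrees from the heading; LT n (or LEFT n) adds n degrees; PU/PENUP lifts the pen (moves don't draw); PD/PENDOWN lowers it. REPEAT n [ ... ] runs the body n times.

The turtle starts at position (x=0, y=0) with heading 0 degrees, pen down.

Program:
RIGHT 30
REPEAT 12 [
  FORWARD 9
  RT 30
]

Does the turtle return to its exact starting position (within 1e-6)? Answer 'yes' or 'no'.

Executing turtle program step by step:
Start: pos=(0,0), heading=0, pen down
RT 30: heading 0 -> 330
REPEAT 12 [
  -- iteration 1/12 --
  FD 9: (0,0) -> (7.794,-4.5) [heading=330, draw]
  RT 30: heading 330 -> 300
  -- iteration 2/12 --
  FD 9: (7.794,-4.5) -> (12.294,-12.294) [heading=300, draw]
  RT 30: heading 300 -> 270
  -- iteration 3/12 --
  FD 9: (12.294,-12.294) -> (12.294,-21.294) [heading=270, draw]
  RT 30: heading 270 -> 240
  -- iteration 4/12 --
  FD 9: (12.294,-21.294) -> (7.794,-29.088) [heading=240, draw]
  RT 30: heading 240 -> 210
  -- iteration 5/12 --
  FD 9: (7.794,-29.088) -> (0,-33.588) [heading=210, draw]
  RT 30: heading 210 -> 180
  -- iteration 6/12 --
  FD 9: (0,-33.588) -> (-9,-33.588) [heading=180, draw]
  RT 30: heading 180 -> 150
  -- iteration 7/12 --
  FD 9: (-9,-33.588) -> (-16.794,-29.088) [heading=150, draw]
  RT 30: heading 150 -> 120
  -- iteration 8/12 --
  FD 9: (-16.794,-29.088) -> (-21.294,-21.294) [heading=120, draw]
  RT 30: heading 120 -> 90
  -- iteration 9/12 --
  FD 9: (-21.294,-21.294) -> (-21.294,-12.294) [heading=90, draw]
  RT 30: heading 90 -> 60
  -- iteration 10/12 --
  FD 9: (-21.294,-12.294) -> (-16.794,-4.5) [heading=60, draw]
  RT 30: heading 60 -> 30
  -- iteration 11/12 --
  FD 9: (-16.794,-4.5) -> (-9,0) [heading=30, draw]
  RT 30: heading 30 -> 0
  -- iteration 12/12 --
  FD 9: (-9,0) -> (0,0) [heading=0, draw]
  RT 30: heading 0 -> 330
]
Final: pos=(0,0), heading=330, 12 segment(s) drawn

Start position: (0, 0)
Final position: (0, 0)
Distance = 0; < 1e-6 -> CLOSED

Answer: yes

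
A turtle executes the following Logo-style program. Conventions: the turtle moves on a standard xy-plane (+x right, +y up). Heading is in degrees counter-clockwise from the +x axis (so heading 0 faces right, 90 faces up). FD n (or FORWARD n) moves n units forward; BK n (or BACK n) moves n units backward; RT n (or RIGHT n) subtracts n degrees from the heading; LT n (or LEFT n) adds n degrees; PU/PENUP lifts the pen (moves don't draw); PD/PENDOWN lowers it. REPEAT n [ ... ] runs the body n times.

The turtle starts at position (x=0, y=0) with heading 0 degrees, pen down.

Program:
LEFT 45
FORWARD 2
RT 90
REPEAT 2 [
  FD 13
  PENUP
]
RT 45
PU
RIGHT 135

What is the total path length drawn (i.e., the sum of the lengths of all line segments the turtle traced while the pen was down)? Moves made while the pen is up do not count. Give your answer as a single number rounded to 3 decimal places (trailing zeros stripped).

Executing turtle program step by step:
Start: pos=(0,0), heading=0, pen down
LT 45: heading 0 -> 45
FD 2: (0,0) -> (1.414,1.414) [heading=45, draw]
RT 90: heading 45 -> 315
REPEAT 2 [
  -- iteration 1/2 --
  FD 13: (1.414,1.414) -> (10.607,-7.778) [heading=315, draw]
  PU: pen up
  -- iteration 2/2 --
  FD 13: (10.607,-7.778) -> (19.799,-16.971) [heading=315, move]
  PU: pen up
]
RT 45: heading 315 -> 270
PU: pen up
RT 135: heading 270 -> 135
Final: pos=(19.799,-16.971), heading=135, 2 segment(s) drawn

Segment lengths:
  seg 1: (0,0) -> (1.414,1.414), length = 2
  seg 2: (1.414,1.414) -> (10.607,-7.778), length = 13
Total = 15

Answer: 15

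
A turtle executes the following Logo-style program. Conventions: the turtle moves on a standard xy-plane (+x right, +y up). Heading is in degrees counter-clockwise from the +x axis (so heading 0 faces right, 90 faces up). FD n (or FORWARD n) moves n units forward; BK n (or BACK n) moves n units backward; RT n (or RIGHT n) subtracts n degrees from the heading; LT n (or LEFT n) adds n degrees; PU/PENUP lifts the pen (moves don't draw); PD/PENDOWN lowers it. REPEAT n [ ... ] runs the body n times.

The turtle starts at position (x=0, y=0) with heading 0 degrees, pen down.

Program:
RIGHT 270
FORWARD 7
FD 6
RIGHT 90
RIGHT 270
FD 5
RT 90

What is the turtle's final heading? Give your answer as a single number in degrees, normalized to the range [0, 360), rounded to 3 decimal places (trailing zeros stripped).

Answer: 0

Derivation:
Executing turtle program step by step:
Start: pos=(0,0), heading=0, pen down
RT 270: heading 0 -> 90
FD 7: (0,0) -> (0,7) [heading=90, draw]
FD 6: (0,7) -> (0,13) [heading=90, draw]
RT 90: heading 90 -> 0
RT 270: heading 0 -> 90
FD 5: (0,13) -> (0,18) [heading=90, draw]
RT 90: heading 90 -> 0
Final: pos=(0,18), heading=0, 3 segment(s) drawn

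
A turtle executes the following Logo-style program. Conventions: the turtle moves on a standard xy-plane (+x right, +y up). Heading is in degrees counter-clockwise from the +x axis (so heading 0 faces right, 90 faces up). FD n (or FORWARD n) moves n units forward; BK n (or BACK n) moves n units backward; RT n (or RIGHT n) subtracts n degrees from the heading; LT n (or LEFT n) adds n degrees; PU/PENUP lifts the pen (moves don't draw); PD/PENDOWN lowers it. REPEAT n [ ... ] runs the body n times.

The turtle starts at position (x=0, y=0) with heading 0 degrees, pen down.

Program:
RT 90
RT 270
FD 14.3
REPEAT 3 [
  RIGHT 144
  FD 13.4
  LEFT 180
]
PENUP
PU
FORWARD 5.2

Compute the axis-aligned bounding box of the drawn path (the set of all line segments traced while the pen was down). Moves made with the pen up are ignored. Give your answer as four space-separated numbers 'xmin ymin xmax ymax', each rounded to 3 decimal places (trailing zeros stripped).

Executing turtle program step by step:
Start: pos=(0,0), heading=0, pen down
RT 90: heading 0 -> 270
RT 270: heading 270 -> 0
FD 14.3: (0,0) -> (14.3,0) [heading=0, draw]
REPEAT 3 [
  -- iteration 1/3 --
  RT 144: heading 0 -> 216
  FD 13.4: (14.3,0) -> (3.459,-7.876) [heading=216, draw]
  LT 180: heading 216 -> 36
  -- iteration 2/3 --
  RT 144: heading 36 -> 252
  FD 13.4: (3.459,-7.876) -> (-0.682,-20.62) [heading=252, draw]
  LT 180: heading 252 -> 72
  -- iteration 3/3 --
  RT 144: heading 72 -> 288
  FD 13.4: (-0.682,-20.62) -> (3.459,-33.365) [heading=288, draw]
  LT 180: heading 288 -> 108
]
PU: pen up
PU: pen up
FD 5.2: (3.459,-33.365) -> (1.852,-28.419) [heading=108, move]
Final: pos=(1.852,-28.419), heading=108, 4 segment(s) drawn

Segment endpoints: x in {-0.682, 0, 3.459, 3.459, 14.3}, y in {-33.365, -20.62, -7.876, 0, 0}
xmin=-0.682, ymin=-33.365, xmax=14.3, ymax=0

Answer: -0.682 -33.365 14.3 0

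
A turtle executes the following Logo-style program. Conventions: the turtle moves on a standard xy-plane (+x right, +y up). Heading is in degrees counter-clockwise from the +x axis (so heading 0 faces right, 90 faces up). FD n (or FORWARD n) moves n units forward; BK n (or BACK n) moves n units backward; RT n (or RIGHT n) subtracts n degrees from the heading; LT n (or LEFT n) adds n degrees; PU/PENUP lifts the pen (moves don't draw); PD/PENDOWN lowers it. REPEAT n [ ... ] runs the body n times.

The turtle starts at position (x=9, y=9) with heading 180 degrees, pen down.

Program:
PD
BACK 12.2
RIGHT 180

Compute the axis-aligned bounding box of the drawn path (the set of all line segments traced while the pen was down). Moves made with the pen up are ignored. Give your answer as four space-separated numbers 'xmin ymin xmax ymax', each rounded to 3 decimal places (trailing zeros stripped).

Answer: 9 9 21.2 9

Derivation:
Executing turtle program step by step:
Start: pos=(9,9), heading=180, pen down
PD: pen down
BK 12.2: (9,9) -> (21.2,9) [heading=180, draw]
RT 180: heading 180 -> 0
Final: pos=(21.2,9), heading=0, 1 segment(s) drawn

Segment endpoints: x in {9, 21.2}, y in {9, 9}
xmin=9, ymin=9, xmax=21.2, ymax=9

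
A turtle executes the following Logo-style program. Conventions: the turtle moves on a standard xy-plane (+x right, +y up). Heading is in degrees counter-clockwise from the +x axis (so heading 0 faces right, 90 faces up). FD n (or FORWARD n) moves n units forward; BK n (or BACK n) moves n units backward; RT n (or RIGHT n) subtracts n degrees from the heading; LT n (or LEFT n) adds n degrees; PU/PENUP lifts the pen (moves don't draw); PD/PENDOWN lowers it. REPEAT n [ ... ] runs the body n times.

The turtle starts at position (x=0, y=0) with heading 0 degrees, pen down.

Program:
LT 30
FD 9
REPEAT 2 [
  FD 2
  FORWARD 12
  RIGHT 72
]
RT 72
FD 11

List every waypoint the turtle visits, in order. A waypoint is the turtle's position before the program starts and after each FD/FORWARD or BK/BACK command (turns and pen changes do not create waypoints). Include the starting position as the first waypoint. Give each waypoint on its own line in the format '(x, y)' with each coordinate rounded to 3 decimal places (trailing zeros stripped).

Answer: (0, 0)
(7.794, 4.5)
(9.526, 5.5)
(19.919, 11.5)
(21.405, 10.162)
(30.323, 2.132)
(19.383, 3.282)

Derivation:
Executing turtle program step by step:
Start: pos=(0,0), heading=0, pen down
LT 30: heading 0 -> 30
FD 9: (0,0) -> (7.794,4.5) [heading=30, draw]
REPEAT 2 [
  -- iteration 1/2 --
  FD 2: (7.794,4.5) -> (9.526,5.5) [heading=30, draw]
  FD 12: (9.526,5.5) -> (19.919,11.5) [heading=30, draw]
  RT 72: heading 30 -> 318
  -- iteration 2/2 --
  FD 2: (19.919,11.5) -> (21.405,10.162) [heading=318, draw]
  FD 12: (21.405,10.162) -> (30.323,2.132) [heading=318, draw]
  RT 72: heading 318 -> 246
]
RT 72: heading 246 -> 174
FD 11: (30.323,2.132) -> (19.383,3.282) [heading=174, draw]
Final: pos=(19.383,3.282), heading=174, 6 segment(s) drawn
Waypoints (7 total):
(0, 0)
(7.794, 4.5)
(9.526, 5.5)
(19.919, 11.5)
(21.405, 10.162)
(30.323, 2.132)
(19.383, 3.282)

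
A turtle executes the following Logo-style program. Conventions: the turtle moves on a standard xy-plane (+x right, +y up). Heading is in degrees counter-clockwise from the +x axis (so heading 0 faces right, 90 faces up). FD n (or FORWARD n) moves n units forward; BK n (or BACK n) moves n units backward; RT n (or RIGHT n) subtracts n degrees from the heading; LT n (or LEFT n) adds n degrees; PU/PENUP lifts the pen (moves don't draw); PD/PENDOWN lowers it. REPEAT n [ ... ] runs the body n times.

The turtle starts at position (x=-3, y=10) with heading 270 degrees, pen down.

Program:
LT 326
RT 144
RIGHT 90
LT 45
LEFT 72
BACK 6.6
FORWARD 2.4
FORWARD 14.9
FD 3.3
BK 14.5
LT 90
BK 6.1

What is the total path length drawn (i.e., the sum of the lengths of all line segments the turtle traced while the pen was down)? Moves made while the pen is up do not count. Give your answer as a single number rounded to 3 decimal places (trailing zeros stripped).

Executing turtle program step by step:
Start: pos=(-3,10), heading=270, pen down
LT 326: heading 270 -> 236
RT 144: heading 236 -> 92
RT 90: heading 92 -> 2
LT 45: heading 2 -> 47
LT 72: heading 47 -> 119
BK 6.6: (-3,10) -> (0.2,4.228) [heading=119, draw]
FD 2.4: (0.2,4.228) -> (-0.964,6.327) [heading=119, draw]
FD 14.9: (-0.964,6.327) -> (-8.187,19.358) [heading=119, draw]
FD 3.3: (-8.187,19.358) -> (-9.787,22.245) [heading=119, draw]
BK 14.5: (-9.787,22.245) -> (-2.758,9.563) [heading=119, draw]
LT 90: heading 119 -> 209
BK 6.1: (-2.758,9.563) -> (2.578,12.52) [heading=209, draw]
Final: pos=(2.578,12.52), heading=209, 6 segment(s) drawn

Segment lengths:
  seg 1: (-3,10) -> (0.2,4.228), length = 6.6
  seg 2: (0.2,4.228) -> (-0.964,6.327), length = 2.4
  seg 3: (-0.964,6.327) -> (-8.187,19.358), length = 14.9
  seg 4: (-8.187,19.358) -> (-9.787,22.245), length = 3.3
  seg 5: (-9.787,22.245) -> (-2.758,9.563), length = 14.5
  seg 6: (-2.758,9.563) -> (2.578,12.52), length = 6.1
Total = 47.8

Answer: 47.8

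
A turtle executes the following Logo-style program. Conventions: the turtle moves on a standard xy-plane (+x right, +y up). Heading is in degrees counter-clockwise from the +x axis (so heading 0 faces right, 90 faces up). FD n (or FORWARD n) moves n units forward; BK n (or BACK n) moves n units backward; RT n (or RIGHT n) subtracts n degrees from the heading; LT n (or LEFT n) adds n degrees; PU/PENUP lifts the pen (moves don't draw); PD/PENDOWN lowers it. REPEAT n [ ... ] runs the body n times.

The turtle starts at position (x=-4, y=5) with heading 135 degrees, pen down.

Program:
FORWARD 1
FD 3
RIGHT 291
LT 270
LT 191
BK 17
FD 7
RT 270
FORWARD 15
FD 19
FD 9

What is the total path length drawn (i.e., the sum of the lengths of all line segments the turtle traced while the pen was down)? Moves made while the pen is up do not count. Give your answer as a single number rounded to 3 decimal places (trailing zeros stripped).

Executing turtle program step by step:
Start: pos=(-4,5), heading=135, pen down
FD 1: (-4,5) -> (-4.707,5.707) [heading=135, draw]
FD 3: (-4.707,5.707) -> (-6.828,7.828) [heading=135, draw]
RT 291: heading 135 -> 204
LT 270: heading 204 -> 114
LT 191: heading 114 -> 305
BK 17: (-6.828,7.828) -> (-16.579,21.754) [heading=305, draw]
FD 7: (-16.579,21.754) -> (-12.564,16.02) [heading=305, draw]
RT 270: heading 305 -> 35
FD 15: (-12.564,16.02) -> (-0.277,24.624) [heading=35, draw]
FD 19: (-0.277,24.624) -> (15.287,35.522) [heading=35, draw]
FD 9: (15.287,35.522) -> (22.659,40.684) [heading=35, draw]
Final: pos=(22.659,40.684), heading=35, 7 segment(s) drawn

Segment lengths:
  seg 1: (-4,5) -> (-4.707,5.707), length = 1
  seg 2: (-4.707,5.707) -> (-6.828,7.828), length = 3
  seg 3: (-6.828,7.828) -> (-16.579,21.754), length = 17
  seg 4: (-16.579,21.754) -> (-12.564,16.02), length = 7
  seg 5: (-12.564,16.02) -> (-0.277,24.624), length = 15
  seg 6: (-0.277,24.624) -> (15.287,35.522), length = 19
  seg 7: (15.287,35.522) -> (22.659,40.684), length = 9
Total = 71

Answer: 71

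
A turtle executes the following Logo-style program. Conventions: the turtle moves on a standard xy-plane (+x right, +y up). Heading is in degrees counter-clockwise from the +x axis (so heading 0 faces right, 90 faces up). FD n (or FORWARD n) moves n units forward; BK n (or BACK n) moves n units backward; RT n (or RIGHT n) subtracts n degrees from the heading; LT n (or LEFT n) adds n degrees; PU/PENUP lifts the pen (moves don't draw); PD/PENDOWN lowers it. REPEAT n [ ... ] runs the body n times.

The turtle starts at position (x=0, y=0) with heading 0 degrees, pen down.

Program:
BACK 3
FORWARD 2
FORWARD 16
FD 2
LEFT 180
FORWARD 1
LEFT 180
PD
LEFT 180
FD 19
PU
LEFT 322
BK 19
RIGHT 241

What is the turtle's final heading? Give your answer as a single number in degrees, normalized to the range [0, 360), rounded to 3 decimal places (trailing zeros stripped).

Answer: 261

Derivation:
Executing turtle program step by step:
Start: pos=(0,0), heading=0, pen down
BK 3: (0,0) -> (-3,0) [heading=0, draw]
FD 2: (-3,0) -> (-1,0) [heading=0, draw]
FD 16: (-1,0) -> (15,0) [heading=0, draw]
FD 2: (15,0) -> (17,0) [heading=0, draw]
LT 180: heading 0 -> 180
FD 1: (17,0) -> (16,0) [heading=180, draw]
LT 180: heading 180 -> 0
PD: pen down
LT 180: heading 0 -> 180
FD 19: (16,0) -> (-3,0) [heading=180, draw]
PU: pen up
LT 322: heading 180 -> 142
BK 19: (-3,0) -> (11.972,-11.698) [heading=142, move]
RT 241: heading 142 -> 261
Final: pos=(11.972,-11.698), heading=261, 6 segment(s) drawn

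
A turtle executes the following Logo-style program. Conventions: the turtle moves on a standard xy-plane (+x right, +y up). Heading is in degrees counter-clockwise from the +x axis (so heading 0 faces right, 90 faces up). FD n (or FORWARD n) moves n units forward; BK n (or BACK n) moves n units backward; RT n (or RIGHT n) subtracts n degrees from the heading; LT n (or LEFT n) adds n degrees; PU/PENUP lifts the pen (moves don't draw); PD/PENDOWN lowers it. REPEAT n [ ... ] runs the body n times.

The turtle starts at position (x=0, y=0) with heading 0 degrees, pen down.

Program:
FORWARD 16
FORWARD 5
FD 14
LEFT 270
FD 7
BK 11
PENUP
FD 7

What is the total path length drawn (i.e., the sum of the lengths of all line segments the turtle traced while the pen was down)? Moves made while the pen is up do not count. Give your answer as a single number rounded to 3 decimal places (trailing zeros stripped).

Answer: 53

Derivation:
Executing turtle program step by step:
Start: pos=(0,0), heading=0, pen down
FD 16: (0,0) -> (16,0) [heading=0, draw]
FD 5: (16,0) -> (21,0) [heading=0, draw]
FD 14: (21,0) -> (35,0) [heading=0, draw]
LT 270: heading 0 -> 270
FD 7: (35,0) -> (35,-7) [heading=270, draw]
BK 11: (35,-7) -> (35,4) [heading=270, draw]
PU: pen up
FD 7: (35,4) -> (35,-3) [heading=270, move]
Final: pos=(35,-3), heading=270, 5 segment(s) drawn

Segment lengths:
  seg 1: (0,0) -> (16,0), length = 16
  seg 2: (16,0) -> (21,0), length = 5
  seg 3: (21,0) -> (35,0), length = 14
  seg 4: (35,0) -> (35,-7), length = 7
  seg 5: (35,-7) -> (35,4), length = 11
Total = 53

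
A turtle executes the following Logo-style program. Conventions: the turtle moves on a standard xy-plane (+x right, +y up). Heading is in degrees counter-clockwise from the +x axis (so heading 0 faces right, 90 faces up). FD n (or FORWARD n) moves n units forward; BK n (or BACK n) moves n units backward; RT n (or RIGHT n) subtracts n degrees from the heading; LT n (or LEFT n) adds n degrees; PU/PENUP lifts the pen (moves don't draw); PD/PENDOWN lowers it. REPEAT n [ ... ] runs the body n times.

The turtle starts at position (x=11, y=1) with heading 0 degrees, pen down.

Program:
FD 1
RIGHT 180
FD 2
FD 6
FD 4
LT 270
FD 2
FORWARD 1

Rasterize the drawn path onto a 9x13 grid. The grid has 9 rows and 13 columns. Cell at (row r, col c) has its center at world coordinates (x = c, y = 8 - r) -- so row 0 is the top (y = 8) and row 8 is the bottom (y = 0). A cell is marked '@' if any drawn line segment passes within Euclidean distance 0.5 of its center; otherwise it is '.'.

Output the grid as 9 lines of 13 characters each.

Segment 0: (11,1) -> (12,1)
Segment 1: (12,1) -> (10,1)
Segment 2: (10,1) -> (4,1)
Segment 3: (4,1) -> (0,1)
Segment 4: (0,1) -> (0,3)
Segment 5: (0,3) -> (0,4)

Answer: .............
.............
.............
.............
@............
@............
@............
@@@@@@@@@@@@@
.............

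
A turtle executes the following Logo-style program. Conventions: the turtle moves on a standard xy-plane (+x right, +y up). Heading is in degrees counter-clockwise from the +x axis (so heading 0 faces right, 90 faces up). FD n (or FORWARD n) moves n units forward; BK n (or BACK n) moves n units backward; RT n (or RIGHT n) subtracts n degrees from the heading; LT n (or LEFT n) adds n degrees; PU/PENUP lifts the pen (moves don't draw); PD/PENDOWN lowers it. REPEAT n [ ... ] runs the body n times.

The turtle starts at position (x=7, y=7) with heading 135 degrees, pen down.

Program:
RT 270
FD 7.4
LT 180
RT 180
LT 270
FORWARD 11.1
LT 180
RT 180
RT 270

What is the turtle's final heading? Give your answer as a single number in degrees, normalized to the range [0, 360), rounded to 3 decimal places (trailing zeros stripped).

Executing turtle program step by step:
Start: pos=(7,7), heading=135, pen down
RT 270: heading 135 -> 225
FD 7.4: (7,7) -> (1.767,1.767) [heading=225, draw]
LT 180: heading 225 -> 45
RT 180: heading 45 -> 225
LT 270: heading 225 -> 135
FD 11.1: (1.767,1.767) -> (-6.081,9.616) [heading=135, draw]
LT 180: heading 135 -> 315
RT 180: heading 315 -> 135
RT 270: heading 135 -> 225
Final: pos=(-6.081,9.616), heading=225, 2 segment(s) drawn

Answer: 225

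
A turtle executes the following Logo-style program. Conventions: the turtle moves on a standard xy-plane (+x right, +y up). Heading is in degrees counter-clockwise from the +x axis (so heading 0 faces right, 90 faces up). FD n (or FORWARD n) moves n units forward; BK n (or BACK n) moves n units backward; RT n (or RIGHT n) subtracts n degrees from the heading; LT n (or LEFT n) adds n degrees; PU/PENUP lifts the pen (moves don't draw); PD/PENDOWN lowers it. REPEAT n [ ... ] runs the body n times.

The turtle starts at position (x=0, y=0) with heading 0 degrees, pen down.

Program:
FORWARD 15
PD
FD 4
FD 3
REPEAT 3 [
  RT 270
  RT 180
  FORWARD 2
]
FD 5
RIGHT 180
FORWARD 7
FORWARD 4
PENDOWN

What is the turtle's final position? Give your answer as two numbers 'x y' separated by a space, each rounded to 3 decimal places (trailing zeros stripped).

Executing turtle program step by step:
Start: pos=(0,0), heading=0, pen down
FD 15: (0,0) -> (15,0) [heading=0, draw]
PD: pen down
FD 4: (15,0) -> (19,0) [heading=0, draw]
FD 3: (19,0) -> (22,0) [heading=0, draw]
REPEAT 3 [
  -- iteration 1/3 --
  RT 270: heading 0 -> 90
  RT 180: heading 90 -> 270
  FD 2: (22,0) -> (22,-2) [heading=270, draw]
  -- iteration 2/3 --
  RT 270: heading 270 -> 0
  RT 180: heading 0 -> 180
  FD 2: (22,-2) -> (20,-2) [heading=180, draw]
  -- iteration 3/3 --
  RT 270: heading 180 -> 270
  RT 180: heading 270 -> 90
  FD 2: (20,-2) -> (20,0) [heading=90, draw]
]
FD 5: (20,0) -> (20,5) [heading=90, draw]
RT 180: heading 90 -> 270
FD 7: (20,5) -> (20,-2) [heading=270, draw]
FD 4: (20,-2) -> (20,-6) [heading=270, draw]
PD: pen down
Final: pos=(20,-6), heading=270, 9 segment(s) drawn

Answer: 20 -6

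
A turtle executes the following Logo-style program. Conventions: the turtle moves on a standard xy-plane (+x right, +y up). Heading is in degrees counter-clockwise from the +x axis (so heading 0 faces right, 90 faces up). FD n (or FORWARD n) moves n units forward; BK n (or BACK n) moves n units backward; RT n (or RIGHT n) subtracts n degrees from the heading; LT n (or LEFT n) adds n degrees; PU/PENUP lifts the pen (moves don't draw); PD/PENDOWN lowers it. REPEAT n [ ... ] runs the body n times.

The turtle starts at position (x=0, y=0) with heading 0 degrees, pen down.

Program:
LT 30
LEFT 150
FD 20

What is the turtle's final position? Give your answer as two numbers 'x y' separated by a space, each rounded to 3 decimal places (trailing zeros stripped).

Executing turtle program step by step:
Start: pos=(0,0), heading=0, pen down
LT 30: heading 0 -> 30
LT 150: heading 30 -> 180
FD 20: (0,0) -> (-20,0) [heading=180, draw]
Final: pos=(-20,0), heading=180, 1 segment(s) drawn

Answer: -20 0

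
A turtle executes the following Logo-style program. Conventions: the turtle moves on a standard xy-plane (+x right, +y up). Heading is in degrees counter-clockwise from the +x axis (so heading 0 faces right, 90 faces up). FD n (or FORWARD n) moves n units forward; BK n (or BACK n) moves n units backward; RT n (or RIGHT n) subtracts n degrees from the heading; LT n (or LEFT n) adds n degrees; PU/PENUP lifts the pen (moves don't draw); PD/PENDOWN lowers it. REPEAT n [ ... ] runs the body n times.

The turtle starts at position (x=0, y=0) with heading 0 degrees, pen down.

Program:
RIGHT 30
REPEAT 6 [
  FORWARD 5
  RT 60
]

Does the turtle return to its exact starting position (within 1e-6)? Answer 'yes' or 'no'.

Executing turtle program step by step:
Start: pos=(0,0), heading=0, pen down
RT 30: heading 0 -> 330
REPEAT 6 [
  -- iteration 1/6 --
  FD 5: (0,0) -> (4.33,-2.5) [heading=330, draw]
  RT 60: heading 330 -> 270
  -- iteration 2/6 --
  FD 5: (4.33,-2.5) -> (4.33,-7.5) [heading=270, draw]
  RT 60: heading 270 -> 210
  -- iteration 3/6 --
  FD 5: (4.33,-7.5) -> (0,-10) [heading=210, draw]
  RT 60: heading 210 -> 150
  -- iteration 4/6 --
  FD 5: (0,-10) -> (-4.33,-7.5) [heading=150, draw]
  RT 60: heading 150 -> 90
  -- iteration 5/6 --
  FD 5: (-4.33,-7.5) -> (-4.33,-2.5) [heading=90, draw]
  RT 60: heading 90 -> 30
  -- iteration 6/6 --
  FD 5: (-4.33,-2.5) -> (0,0) [heading=30, draw]
  RT 60: heading 30 -> 330
]
Final: pos=(0,0), heading=330, 6 segment(s) drawn

Start position: (0, 0)
Final position: (0, 0)
Distance = 0; < 1e-6 -> CLOSED

Answer: yes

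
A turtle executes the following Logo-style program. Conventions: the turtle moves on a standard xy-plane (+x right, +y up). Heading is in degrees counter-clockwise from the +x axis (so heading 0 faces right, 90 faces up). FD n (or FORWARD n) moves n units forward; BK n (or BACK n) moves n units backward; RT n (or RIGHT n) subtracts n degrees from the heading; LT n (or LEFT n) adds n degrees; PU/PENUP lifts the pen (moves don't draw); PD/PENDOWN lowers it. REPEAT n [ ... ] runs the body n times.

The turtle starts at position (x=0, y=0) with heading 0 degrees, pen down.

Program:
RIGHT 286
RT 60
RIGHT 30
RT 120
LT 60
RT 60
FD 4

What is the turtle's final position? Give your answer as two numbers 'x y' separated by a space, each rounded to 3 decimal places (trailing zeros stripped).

Executing turtle program step by step:
Start: pos=(0,0), heading=0, pen down
RT 286: heading 0 -> 74
RT 60: heading 74 -> 14
RT 30: heading 14 -> 344
RT 120: heading 344 -> 224
LT 60: heading 224 -> 284
RT 60: heading 284 -> 224
FD 4: (0,0) -> (-2.877,-2.779) [heading=224, draw]
Final: pos=(-2.877,-2.779), heading=224, 1 segment(s) drawn

Answer: -2.877 -2.779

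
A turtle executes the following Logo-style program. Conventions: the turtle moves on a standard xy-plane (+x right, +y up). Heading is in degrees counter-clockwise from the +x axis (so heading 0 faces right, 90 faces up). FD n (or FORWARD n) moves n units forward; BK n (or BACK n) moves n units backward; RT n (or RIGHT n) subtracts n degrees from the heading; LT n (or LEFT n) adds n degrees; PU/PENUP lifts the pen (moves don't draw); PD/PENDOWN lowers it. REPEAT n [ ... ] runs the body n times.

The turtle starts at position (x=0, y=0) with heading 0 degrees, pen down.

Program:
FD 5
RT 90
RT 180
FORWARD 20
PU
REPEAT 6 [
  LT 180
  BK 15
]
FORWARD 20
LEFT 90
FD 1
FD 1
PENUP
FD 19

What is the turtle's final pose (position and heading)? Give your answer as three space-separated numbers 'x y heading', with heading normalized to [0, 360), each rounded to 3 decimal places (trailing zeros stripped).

Executing turtle program step by step:
Start: pos=(0,0), heading=0, pen down
FD 5: (0,0) -> (5,0) [heading=0, draw]
RT 90: heading 0 -> 270
RT 180: heading 270 -> 90
FD 20: (5,0) -> (5,20) [heading=90, draw]
PU: pen up
REPEAT 6 [
  -- iteration 1/6 --
  LT 180: heading 90 -> 270
  BK 15: (5,20) -> (5,35) [heading=270, move]
  -- iteration 2/6 --
  LT 180: heading 270 -> 90
  BK 15: (5,35) -> (5,20) [heading=90, move]
  -- iteration 3/6 --
  LT 180: heading 90 -> 270
  BK 15: (5,20) -> (5,35) [heading=270, move]
  -- iteration 4/6 --
  LT 180: heading 270 -> 90
  BK 15: (5,35) -> (5,20) [heading=90, move]
  -- iteration 5/6 --
  LT 180: heading 90 -> 270
  BK 15: (5,20) -> (5,35) [heading=270, move]
  -- iteration 6/6 --
  LT 180: heading 270 -> 90
  BK 15: (5,35) -> (5,20) [heading=90, move]
]
FD 20: (5,20) -> (5,40) [heading=90, move]
LT 90: heading 90 -> 180
FD 1: (5,40) -> (4,40) [heading=180, move]
FD 1: (4,40) -> (3,40) [heading=180, move]
PU: pen up
FD 19: (3,40) -> (-16,40) [heading=180, move]
Final: pos=(-16,40), heading=180, 2 segment(s) drawn

Answer: -16 40 180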